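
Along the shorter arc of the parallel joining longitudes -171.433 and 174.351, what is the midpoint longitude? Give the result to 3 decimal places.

-178.541°

Signed shortest Δλ from -171.433° to +174.351° is -14.216°.
Midpoint longitude = -171.433° + (-14.216°)/2 = -171.433° − 7.108° = -178.541°.
(The naïve average (-171.433 + +174.351)/2 = 1.459° is on the wrong side of the globe.)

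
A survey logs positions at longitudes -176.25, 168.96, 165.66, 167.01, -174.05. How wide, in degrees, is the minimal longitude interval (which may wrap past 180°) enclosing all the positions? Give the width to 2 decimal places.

Sort the longitudes: -176.25°, -174.05°, +165.66°, +167.01°, +168.96°.
Eastward gaps between consecutive values (wrapping around): 2.20°, 339.71°, 1.35°, 1.95°, 14.79°.
Largest gap = 339.71° ⇒ minimal covering band is its complement: 360° − 339.71° = 20.29°.
Band runs from +165.66° eastward to -174.05°, crossing the antimeridian.

20.29°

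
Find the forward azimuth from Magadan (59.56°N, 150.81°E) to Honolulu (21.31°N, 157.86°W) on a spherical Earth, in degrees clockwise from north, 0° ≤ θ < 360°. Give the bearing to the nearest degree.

114°

Δλ = -157.86 − 150.81 = -308.67°; wrapped into (−180°, 180°]: 51.33°.
θ = atan2( sin Δλ · cos φ₂ , cos φ₁ · sin φ₂ − sin φ₁ · cos φ₂ · cos Δλ )
  = atan2(0.72738, -0.31776) = 113.598° → normalised to [0°, 360°): 113.598°.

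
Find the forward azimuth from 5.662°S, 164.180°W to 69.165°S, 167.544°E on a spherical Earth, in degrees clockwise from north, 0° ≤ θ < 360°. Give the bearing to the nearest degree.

191°

Δλ = 167.544 − -164.180 = 331.724°; wrapped into (−180°, 180°]: -28.276°.
θ = atan2( sin Δλ · cos φ₂ , cos φ₁ · sin φ₂ − sin φ₁ · cos φ₂ · cos Δλ )
  = atan2(-0.16849, -0.89914) = -169.386° → normalised to [0°, 360°): 190.614°.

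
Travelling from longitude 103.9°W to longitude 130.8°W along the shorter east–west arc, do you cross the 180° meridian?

Signed shortest Δλ = ((-130.8 − -103.9 + 180) mod 360) − 180 = -26.9°.
Going west by 26.9° from -103.9° reaches -130.8° without touching 180°.

No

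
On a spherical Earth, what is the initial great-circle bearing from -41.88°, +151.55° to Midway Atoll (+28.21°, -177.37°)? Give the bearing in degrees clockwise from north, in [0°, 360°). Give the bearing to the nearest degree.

Δλ = -177.37 − 151.55 = -328.92°; wrapped into (−180°, 180°]: 31.08°.
θ = atan2( sin Δλ · cos φ₂ , cos φ₁ · sin φ₂ − sin φ₁ · cos φ₂ · cos Δλ )
  = atan2(0.45492, 0.85578) = 27.994° → normalised to [0°, 360°): 27.994°.

28°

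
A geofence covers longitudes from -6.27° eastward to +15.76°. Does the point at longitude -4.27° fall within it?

Yes

Band width going east from -6.27° to +15.76°: ((15.76 − -6.27) mod 360) = 22.03°.
Offset of -4.27° east of the west edge: ((-4.27 − -6.27) mod 360) = 2.00°.
2.00° ≤ 22.03° ⇒ inside.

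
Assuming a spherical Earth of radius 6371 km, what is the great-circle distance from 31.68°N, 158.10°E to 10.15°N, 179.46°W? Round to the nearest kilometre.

3326 km

Δλ = -179.46 − 158.10 = -337.56°; wrapped into (−180°, 180°]: 22.44°.
Δφ = 10.15 − 31.68 = -21.53°.
a = sin²(Δφ/2) + cos φ₁ · cos φ₂ · sin²(Δλ/2) = 0.066602.
c = 2·atan2(√a, √(1−a)) = 0.52205 rad → d = 6371·c ≈ 3326.01 km.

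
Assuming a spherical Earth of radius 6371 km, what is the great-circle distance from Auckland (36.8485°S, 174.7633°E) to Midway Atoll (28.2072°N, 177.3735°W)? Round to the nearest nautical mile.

3931 nmi

Δλ = -177.3735 − 174.7633 = -352.1368°; wrapped into (−180°, 180°]: 7.8632°.
Δφ = 28.2072 − -36.8485 = 65.0557°.
a = sin²(Δφ/2) + cos φ₁ · cos φ₂ · sin²(Δλ/2) = 0.292447.
c = 2·atan2(√a, √(1−a)) = 1.14274 rad → d = 6371·c ≈ 7280.37 km ≈ 3931.09 nmi.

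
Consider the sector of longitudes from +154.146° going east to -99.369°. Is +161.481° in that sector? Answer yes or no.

Band width going east from +154.146° to -99.369°: ((-99.369 − 154.146) mod 360) = 106.485°.
Offset of +161.481° east of the west edge: ((161.481 − 154.146) mod 360) = 7.335°.
7.335° ≤ 106.485° ⇒ inside.

Yes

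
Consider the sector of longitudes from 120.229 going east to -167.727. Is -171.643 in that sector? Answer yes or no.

Band width going east from +120.229° to -167.727°: ((-167.727 − 120.229) mod 360) = 72.044°.
Offset of -171.643° east of the west edge: ((-171.643 − 120.229) mod 360) = 68.128°.
68.128° ≤ 72.044° ⇒ inside.

Yes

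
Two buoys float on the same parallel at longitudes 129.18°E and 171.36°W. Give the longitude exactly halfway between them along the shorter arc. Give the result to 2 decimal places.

158.91°E

Signed shortest Δλ from +129.18° to -171.36° is +59.46°.
Midpoint longitude = +129.18° + (+59.46°)/2 = +129.18° + 29.73° = +158.91°.
(The naïve average (+129.18 + -171.36)/2 = -21.09° is on the wrong side of the globe.)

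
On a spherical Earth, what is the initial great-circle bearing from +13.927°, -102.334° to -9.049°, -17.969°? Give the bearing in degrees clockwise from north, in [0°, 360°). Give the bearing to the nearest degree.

Δλ = -17.969 − -102.334 = 84.365°.
θ = atan2( sin Δλ · cos φ₂ , cos φ₁ · sin φ₂ − sin φ₁ · cos φ₂ · cos Δλ )
  = atan2(0.98278, -0.17599) = 100.153° → normalised to [0°, 360°): 100.153°.

100°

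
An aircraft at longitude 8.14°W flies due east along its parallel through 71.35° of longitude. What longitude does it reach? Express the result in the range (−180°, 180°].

Start at -8.14°; shift +71.35° → +63.21°.
+63.21° already lies in (−180°, 180°].

63.21°E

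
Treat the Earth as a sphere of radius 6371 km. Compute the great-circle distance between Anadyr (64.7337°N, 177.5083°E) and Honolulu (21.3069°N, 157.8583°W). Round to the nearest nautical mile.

2784 nmi

Δλ = -157.8583 − 177.5083 = -335.3666°; wrapped into (−180°, 180°]: 24.6334°.
Δφ = 21.3069 − 64.7337 = -43.4268°.
a = sin²(Δφ/2) + cos φ₁ · cos φ₂ · sin²(Δλ/2) = 0.154968.
c = 2·atan2(√a, √(1−a)) = 0.80922 rad → d = 6371·c ≈ 5155.53 km ≈ 2783.76 nmi.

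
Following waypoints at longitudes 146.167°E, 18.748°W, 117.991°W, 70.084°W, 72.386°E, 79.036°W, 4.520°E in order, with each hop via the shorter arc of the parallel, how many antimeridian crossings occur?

0

Leg 1: +146.167° → -18.748°, shortest Δλ = -164.915° (west) — does not cross 180°.
Leg 2: -18.748° → -117.991°, shortest Δλ = -99.243° (west) — does not cross 180°.
Leg 3: -117.991° → -70.084°, shortest Δλ = 47.907° (east) — does not cross 180°.
Leg 4: -70.084° → +72.386°, shortest Δλ = 142.47° (east) — does not cross 180°.
Leg 5: +72.386° → -79.036°, shortest Δλ = -151.422° (west) — does not cross 180°.
Leg 6: -79.036° → +4.520°, shortest Δλ = 83.556° (east) — does not cross 180°.
Total crossings: 0.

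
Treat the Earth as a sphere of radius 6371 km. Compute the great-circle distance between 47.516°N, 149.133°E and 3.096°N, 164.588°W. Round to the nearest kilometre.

Δλ = -164.588 − 149.133 = -313.721°; wrapped into (−180°, 180°]: 46.279°.
Δφ = 3.096 − 47.516 = -44.420°.
a = sin²(Δφ/2) + cos φ₁ · cos φ₂ · sin²(Δλ/2) = 0.247031.
c = 2·atan2(√a, √(1−a)) = 1.04033 rad → d = 6371·c ≈ 6627.92 km.

6628 km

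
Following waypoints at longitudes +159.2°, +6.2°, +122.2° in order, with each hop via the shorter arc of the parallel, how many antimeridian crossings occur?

Leg 1: +159.2° → +6.2°, shortest Δλ = -153.0° (west) — does not cross 180°.
Leg 2: +6.2° → +122.2°, shortest Δλ = 116.0° (east) — does not cross 180°.
Total crossings: 0.

0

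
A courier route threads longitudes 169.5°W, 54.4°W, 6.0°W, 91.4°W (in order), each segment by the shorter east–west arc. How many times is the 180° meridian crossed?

Leg 1: -169.5° → -54.4°, shortest Δλ = 115.1° (east) — does not cross 180°.
Leg 2: -54.4° → -6.0°, shortest Δλ = 48.4° (east) — does not cross 180°.
Leg 3: -6.0° → -91.4°, shortest Δλ = -85.4° (west) — does not cross 180°.
Total crossings: 0.

0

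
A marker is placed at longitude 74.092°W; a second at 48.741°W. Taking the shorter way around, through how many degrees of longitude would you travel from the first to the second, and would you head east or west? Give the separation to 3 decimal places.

Raw difference: -48.741 − -74.092 = 25.351°.
Normalise into (−180°, 180°]: 25.351° stays 25.351°.
Positive ⇒ the second point lies to the east; separation 25.351°.

25.351° east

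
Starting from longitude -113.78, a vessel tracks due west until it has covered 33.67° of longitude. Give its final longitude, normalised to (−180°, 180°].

-147.45°

Start at -113.78°; shift −33.67° → -147.45°.
-147.45° already lies in (−180°, 180°].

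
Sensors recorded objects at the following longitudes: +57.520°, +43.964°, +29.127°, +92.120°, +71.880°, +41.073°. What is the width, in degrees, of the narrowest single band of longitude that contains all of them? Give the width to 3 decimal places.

Sort the longitudes: +29.127°, +41.073°, +43.964°, +57.520°, +71.880°, +92.120°.
Eastward gaps between consecutive values (wrapping around): 11.946°, 2.891°, 13.556°, 14.360°, 20.240°, 297.007°.
Largest gap = 297.007° ⇒ minimal covering band is its complement: 360° − 297.007° = 62.993°.
Band runs from +29.127° eastward to +92.120°.

62.993°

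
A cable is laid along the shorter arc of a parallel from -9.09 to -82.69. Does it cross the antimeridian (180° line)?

No

Signed shortest Δλ = ((-82.69 − -9.09 + 180) mod 360) − 180 = -73.6°.
Going west by 73.6° from -9.09° reaches -82.69° without touching 180°.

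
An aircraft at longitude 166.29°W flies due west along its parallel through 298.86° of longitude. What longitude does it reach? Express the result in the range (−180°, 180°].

Start at -166.29°; shift −298.86° → -465.15°.
-465.15° lies outside (−180°, 180°]; add 360° → -105.15°.

105.15°W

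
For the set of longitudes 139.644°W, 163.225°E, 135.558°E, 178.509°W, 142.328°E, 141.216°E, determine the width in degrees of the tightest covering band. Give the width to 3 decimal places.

Sort the longitudes: -178.509°, -139.644°, +135.558°, +141.216°, +142.328°, +163.225°.
Eastward gaps between consecutive values (wrapping around): 38.865°, 275.202°, 5.658°, 1.112°, 20.897°, 18.266°.
Largest gap = 275.202° ⇒ minimal covering band is its complement: 360° − 275.202° = 84.798°.
Band runs from +135.558° eastward to -139.644°, crossing the antimeridian.

84.798°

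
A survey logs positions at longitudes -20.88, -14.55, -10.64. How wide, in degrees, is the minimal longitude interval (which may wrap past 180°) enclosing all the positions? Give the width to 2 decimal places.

10.24°

Sort the longitudes: -20.88°, -14.55°, -10.64°.
Eastward gaps between consecutive values (wrapping around): 6.33°, 3.91°, 349.76°.
Largest gap = 349.76° ⇒ minimal covering band is its complement: 360° − 349.76° = 10.24°.
Band runs from -20.88° eastward to -10.64°.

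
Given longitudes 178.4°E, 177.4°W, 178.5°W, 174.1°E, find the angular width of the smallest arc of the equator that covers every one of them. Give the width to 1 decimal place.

Sort the longitudes: -178.5°, -177.4°, +174.1°, +178.4°.
Eastward gaps between consecutive values (wrapping around): 1.1°, 351.5°, 4.3°, 3.1°.
Largest gap = 351.5° ⇒ minimal covering band is its complement: 360° − 351.5° = 8.5°.
Band runs from +174.1° eastward to -177.4°, crossing the antimeridian.

8.5°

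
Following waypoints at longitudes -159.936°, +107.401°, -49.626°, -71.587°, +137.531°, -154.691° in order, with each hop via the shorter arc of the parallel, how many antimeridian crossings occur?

3

Leg 1: -159.936° → +107.401°, shortest Δλ = -92.663° (west) — crosses 180°.
Leg 2: +107.401° → -49.626°, shortest Δλ = -157.027° (west) — does not cross 180°.
Leg 3: -49.626° → -71.587°, shortest Δλ = -21.961° (west) — does not cross 180°.
Leg 4: -71.587° → +137.531°, shortest Δλ = -150.882° (west) — crosses 180°.
Leg 5: +137.531° → -154.691°, shortest Δλ = 67.778° (east) — crosses 180°.
Total crossings: 3.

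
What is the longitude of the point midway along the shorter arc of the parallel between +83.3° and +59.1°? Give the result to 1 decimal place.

+71.2°

Signed shortest Δλ from +83.3° to +59.1° is -24.2°.
Midpoint longitude = +83.3° + (-24.2°)/2 = +83.3° − 12.1° = +71.2°.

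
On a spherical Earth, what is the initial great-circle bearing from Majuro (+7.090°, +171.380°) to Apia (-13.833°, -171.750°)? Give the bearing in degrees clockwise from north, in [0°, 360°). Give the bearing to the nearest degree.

Δλ = -171.750 − 171.380 = -343.130°; wrapped into (−180°, 180°]: 16.870°.
θ = atan2( sin Δλ · cos φ₂ , cos φ₁ · sin φ₂ − sin φ₁ · cos φ₂ · cos Δλ )
  = atan2(0.28178, -0.35196) = 141.318° → normalised to [0°, 360°): 141.318°.

141°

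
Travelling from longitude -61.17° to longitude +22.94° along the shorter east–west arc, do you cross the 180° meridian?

No

Signed shortest Δλ = ((22.94 − -61.17 + 180) mod 360) − 180 = 84.11°.
Going east by 84.11° from -61.17° reaches +22.94° without touching 180°.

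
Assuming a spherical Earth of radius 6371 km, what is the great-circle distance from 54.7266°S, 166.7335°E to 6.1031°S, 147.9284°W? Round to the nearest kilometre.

6742 km

Δλ = -147.9284 − 166.7335 = -314.6619°; wrapped into (−180°, 180°]: 45.3381°.
Δφ = -6.1031 − -54.7266 = 48.6235°.
a = sin²(Δφ/2) + cos φ₁ · cos φ₂ · sin²(Δλ/2) = 0.254790.
c = 2·atan2(√a, √(1−a)) = 1.05822 rad → d = 6371·c ≈ 6741.95 km.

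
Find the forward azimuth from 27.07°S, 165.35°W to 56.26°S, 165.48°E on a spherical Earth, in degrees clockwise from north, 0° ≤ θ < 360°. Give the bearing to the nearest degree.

Δλ = 165.48 − -165.35 = 330.83°; wrapped into (−180°, 180°]: -29.17°.
θ = atan2( sin Δλ · cos φ₂ , cos φ₁ · sin φ₂ − sin φ₁ · cos φ₂ · cos Δλ )
  = atan2(-0.27072, -0.51976) = -152.488° → normalised to [0°, 360°): 207.512°.

208°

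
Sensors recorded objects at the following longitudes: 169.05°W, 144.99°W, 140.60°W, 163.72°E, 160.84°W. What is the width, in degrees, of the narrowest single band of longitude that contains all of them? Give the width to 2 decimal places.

Sort the longitudes: -169.05°, -160.84°, -144.99°, -140.60°, +163.72°.
Eastward gaps between consecutive values (wrapping around): 8.21°, 15.85°, 4.39°, 304.32°, 27.23°.
Largest gap = 304.32° ⇒ minimal covering band is its complement: 360° − 304.32° = 55.68°.
Band runs from +163.72° eastward to -140.60°, crossing the antimeridian.

55.68°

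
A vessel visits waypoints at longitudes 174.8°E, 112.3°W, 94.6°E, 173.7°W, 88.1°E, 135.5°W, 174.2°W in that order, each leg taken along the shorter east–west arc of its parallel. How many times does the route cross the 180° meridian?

5

Leg 1: +174.8° → -112.3°, shortest Δλ = 72.9° (east) — crosses 180°.
Leg 2: -112.3° → +94.6°, shortest Δλ = -153.1° (west) — crosses 180°.
Leg 3: +94.6° → -173.7°, shortest Δλ = 91.7° (east) — crosses 180°.
Leg 4: -173.7° → +88.1°, shortest Δλ = -98.2° (west) — crosses 180°.
Leg 5: +88.1° → -135.5°, shortest Δλ = 136.4° (east) — crosses 180°.
Leg 6: -135.5° → -174.2°, shortest Δλ = -38.7° (west) — does not cross 180°.
Total crossings: 5.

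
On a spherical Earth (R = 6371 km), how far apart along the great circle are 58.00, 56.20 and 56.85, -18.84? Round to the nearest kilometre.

Δλ = -18.84 − 56.20 = -75.04°.
Δφ = 56.85 − 58.00 = -1.15°.
a = sin²(Δφ/2) + cos φ₁ · cos φ₂ · sin²(Δλ/2) = 0.107587.
c = 2·atan2(√a, √(1−a)) = 0.66838 rad → d = 6371·c ≈ 4258.26 km.

4258 km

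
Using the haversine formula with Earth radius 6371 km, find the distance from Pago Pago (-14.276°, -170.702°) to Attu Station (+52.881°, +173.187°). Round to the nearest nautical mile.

Δλ = 173.187 − -170.702 = 343.889°; wrapped into (−180°, 180°]: -16.111°.
Δφ = 52.881 − -14.276 = 67.157°.
a = sin²(Δφ/2) + cos φ₁ · cos φ₂ · sin²(Δλ/2) = 0.317381.
c = 2·atan2(√a, √(1−a)) = 1.19691 rad → d = 6371·c ≈ 7625.50 km ≈ 4117.44 nmi.

4117 nmi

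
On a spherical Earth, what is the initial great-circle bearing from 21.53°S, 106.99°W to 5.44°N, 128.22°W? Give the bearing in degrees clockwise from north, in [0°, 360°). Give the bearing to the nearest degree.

Δλ = -128.22 − -106.99 = -21.23°.
θ = atan2( sin Δλ · cos φ₂ , cos φ₁ · sin φ₂ − sin φ₁ · cos φ₂ · cos Δλ )
  = atan2(-0.36048, 0.42873) = -40.058° → normalised to [0°, 360°): 319.942°.

320°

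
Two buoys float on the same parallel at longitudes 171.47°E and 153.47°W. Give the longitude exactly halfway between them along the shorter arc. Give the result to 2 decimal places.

171.00°W

Signed shortest Δλ from +171.47° to -153.47° is +35.06°.
Midpoint longitude = +171.47° + (+35.06°)/2 = +171.47° + 17.53° = +189.00°.
Normalise into (−180°, 180°]: -171.00°.
(The naïve average (+171.47 + -153.47)/2 = 9.0° is on the wrong side of the globe.)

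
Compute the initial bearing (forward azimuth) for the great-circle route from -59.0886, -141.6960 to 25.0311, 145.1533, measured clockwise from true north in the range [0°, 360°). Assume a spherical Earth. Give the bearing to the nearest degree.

297°

Δλ = 145.1533 − -141.6960 = 286.8493°; wrapped into (−180°, 180°]: -73.1507°.
θ = atan2( sin Δλ · cos φ₂ , cos φ₁ · sin φ₂ − sin φ₁ · cos φ₂ · cos Δλ )
  = atan2(-0.86718, 0.44268) = -62.956° → normalised to [0°, 360°): 297.044°.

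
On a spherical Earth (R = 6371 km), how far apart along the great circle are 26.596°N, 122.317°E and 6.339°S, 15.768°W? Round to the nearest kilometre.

Δλ = -15.768 − 122.317 = -138.085°.
Δφ = -6.339 − 26.596 = -32.935°.
a = sin²(Δφ/2) + cos φ₁ · cos φ₂ · sin²(Δλ/2) = 0.855379.
c = 2·atan2(√a, √(1−a)) = 2.36137 rad → d = 6371·c ≈ 15044.30 km.

15044 km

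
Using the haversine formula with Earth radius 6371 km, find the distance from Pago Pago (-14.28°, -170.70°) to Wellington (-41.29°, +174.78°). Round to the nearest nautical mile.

Δλ = 174.78 − -170.70 = 345.48°; wrapped into (−180°, 180°]: -14.52°.
Δφ = -41.29 − -14.28 = -27.01°.
a = sin²(Δφ/2) + cos φ₁ · cos φ₂ · sin²(Δλ/2) = 0.066165.
c = 2·atan2(√a, √(1−a)) = 0.52030 rad → d = 6371·c ≈ 3314.83 km ≈ 1789.87 nmi.

1790 nmi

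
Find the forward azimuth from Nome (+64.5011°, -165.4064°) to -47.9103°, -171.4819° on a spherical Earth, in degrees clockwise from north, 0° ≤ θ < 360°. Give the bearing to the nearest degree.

184°

Δλ = -171.4819 − -165.4064 = -6.0755°.
θ = atan2( sin Δλ · cos φ₂ , cos φ₁ · sin φ₂ − sin φ₁ · cos φ₂ · cos Δλ )
  = atan2(-0.07094, -0.92107) = -175.596° → normalised to [0°, 360°): 184.404°.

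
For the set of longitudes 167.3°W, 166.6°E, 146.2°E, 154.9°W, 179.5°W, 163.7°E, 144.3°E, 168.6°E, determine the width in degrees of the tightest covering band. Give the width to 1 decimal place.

60.8°

Sort the longitudes: -179.5°, -167.3°, -154.9°, +144.3°, +146.2°, +163.7°, +166.6°, +168.6°.
Eastward gaps between consecutive values (wrapping around): 12.2°, 12.4°, 299.2°, 1.9°, 17.5°, 2.9°, 2.0°, 11.9°.
Largest gap = 299.2° ⇒ minimal covering band is its complement: 360° − 299.2° = 60.8°.
Band runs from +144.3° eastward to -154.9°, crossing the antimeridian.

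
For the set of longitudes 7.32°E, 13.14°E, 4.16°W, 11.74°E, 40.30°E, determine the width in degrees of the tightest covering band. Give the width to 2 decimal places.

Sort the longitudes: -4.16°, +7.32°, +11.74°, +13.14°, +40.30°.
Eastward gaps between consecutive values (wrapping around): 11.48°, 4.42°, 1.40°, 27.16°, 315.54°.
Largest gap = 315.54° ⇒ minimal covering band is its complement: 360° − 315.54° = 44.46°.
Band runs from -4.16° eastward to +40.30°.

44.46°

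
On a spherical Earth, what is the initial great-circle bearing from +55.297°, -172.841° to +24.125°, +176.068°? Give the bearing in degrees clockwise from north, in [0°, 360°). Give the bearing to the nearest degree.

199°

Δλ = 176.068 − -172.841 = 348.909°; wrapped into (−180°, 180°]: -11.091°.
θ = atan2( sin Δλ · cos φ₂ , cos φ₁ · sin φ₂ − sin φ₁ · cos φ₂ · cos Δλ )
  = atan2(-0.17557, -0.50360) = -160.780° → normalised to [0°, 360°): 199.220°.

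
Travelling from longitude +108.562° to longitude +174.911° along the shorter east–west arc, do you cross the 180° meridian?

Signed shortest Δλ = ((174.911 − 108.562 + 180) mod 360) − 180 = 66.349°.
Going east by 66.349° from +108.562° reaches +174.911° without touching 180°.

No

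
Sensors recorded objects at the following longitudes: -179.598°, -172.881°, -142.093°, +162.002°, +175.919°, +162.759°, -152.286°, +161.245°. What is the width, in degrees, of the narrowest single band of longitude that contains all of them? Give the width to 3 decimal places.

56.662°

Sort the longitudes: -179.598°, -172.881°, -152.286°, -142.093°, +161.245°, +162.002°, +162.759°, +175.919°.
Eastward gaps between consecutive values (wrapping around): 6.717°, 20.595°, 10.193°, 303.338°, 0.757°, 0.757°, 13.160°, 4.483°.
Largest gap = 303.338° ⇒ minimal covering band is its complement: 360° − 303.338° = 56.662°.
Band runs from +161.245° eastward to -142.093°, crossing the antimeridian.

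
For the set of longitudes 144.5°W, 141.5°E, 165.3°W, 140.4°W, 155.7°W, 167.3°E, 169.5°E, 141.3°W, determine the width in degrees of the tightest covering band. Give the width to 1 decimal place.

Sort the longitudes: -165.3°, -155.7°, -144.5°, -141.3°, -140.4°, +141.5°, +167.3°, +169.5°.
Eastward gaps between consecutive values (wrapping around): 9.6°, 11.2°, 3.2°, 0.9°, 281.9°, 25.8°, 2.2°, 25.2°.
Largest gap = 281.9° ⇒ minimal covering band is its complement: 360° − 281.9° = 78.1°.
Band runs from +141.5° eastward to -140.4°, crossing the antimeridian.

78.1°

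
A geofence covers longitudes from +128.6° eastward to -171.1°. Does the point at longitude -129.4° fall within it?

No

Band width going east from +128.6° to -171.1°: ((-171.1 − 128.6) mod 360) = 60.3°.
Offset of -129.4° east of the west edge: ((-129.4 − 128.6) mod 360) = 102.0°.
102.0° > 60.3° ⇒ outside.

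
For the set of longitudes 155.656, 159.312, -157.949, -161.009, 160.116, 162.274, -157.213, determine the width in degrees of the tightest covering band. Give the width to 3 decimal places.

47.131°

Sort the longitudes: -161.009°, -157.949°, -157.213°, +155.656°, +159.312°, +160.116°, +162.274°.
Eastward gaps between consecutive values (wrapping around): 3.060°, 0.736°, 312.869°, 3.656°, 0.804°, 2.158°, 36.717°.
Largest gap = 312.869° ⇒ minimal covering band is its complement: 360° − 312.869° = 47.131°.
Band runs from +155.656° eastward to -157.213°, crossing the antimeridian.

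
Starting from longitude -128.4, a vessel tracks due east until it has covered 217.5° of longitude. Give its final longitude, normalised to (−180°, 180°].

Start at -128.4°; shift +217.5° → +89.1°.
+89.1° already lies in (−180°, 180°].

+89.1°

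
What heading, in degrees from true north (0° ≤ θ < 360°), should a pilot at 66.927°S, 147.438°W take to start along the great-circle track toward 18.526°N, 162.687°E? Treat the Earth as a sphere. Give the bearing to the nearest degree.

Δλ = 162.687 − -147.438 = 310.125°; wrapped into (−180°, 180°]: -49.875°.
θ = atan2( sin Δλ · cos φ₂ , cos φ₁ · sin φ₂ − sin φ₁ · cos φ₂ · cos Δλ )
  = atan2(-0.72502, 0.68670) = -46.555° → normalised to [0°, 360°): 313.445°.

313°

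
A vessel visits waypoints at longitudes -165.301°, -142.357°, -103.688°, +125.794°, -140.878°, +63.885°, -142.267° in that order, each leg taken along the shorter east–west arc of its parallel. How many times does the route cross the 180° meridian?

4

Leg 1: -165.301° → -142.357°, shortest Δλ = 22.944° (east) — does not cross 180°.
Leg 2: -142.357° → -103.688°, shortest Δλ = 38.669° (east) — does not cross 180°.
Leg 3: -103.688° → +125.794°, shortest Δλ = -130.518° (west) — crosses 180°.
Leg 4: +125.794° → -140.878°, shortest Δλ = 93.328° (east) — crosses 180°.
Leg 5: -140.878° → +63.885°, shortest Δλ = -155.237° (west) — crosses 180°.
Leg 6: +63.885° → -142.267°, shortest Δλ = 153.848° (east) — crosses 180°.
Total crossings: 4.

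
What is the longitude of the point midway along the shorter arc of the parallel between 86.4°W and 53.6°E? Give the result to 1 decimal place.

16.4°W

Signed shortest Δλ from -86.4° to +53.6° is +140.0°.
Midpoint longitude = -86.4° + (+140.0°)/2 = -86.4° + 70.0° = -16.4°.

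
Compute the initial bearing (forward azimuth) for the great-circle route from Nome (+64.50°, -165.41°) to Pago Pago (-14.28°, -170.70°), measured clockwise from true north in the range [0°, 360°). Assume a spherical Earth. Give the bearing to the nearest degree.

185°

Δλ = -170.70 − -165.41 = -5.29°.
θ = atan2( sin Δλ · cos φ₂ , cos φ₁ · sin φ₂ − sin φ₁ · cos φ₂ · cos Δλ )
  = atan2(-0.08935, -0.97716) = -174.776° → normalised to [0°, 360°): 185.224°.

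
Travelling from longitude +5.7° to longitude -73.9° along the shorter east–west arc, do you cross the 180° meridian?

No

Signed shortest Δλ = ((-73.9 − 5.7 + 180) mod 360) − 180 = -79.6°.
Going west by 79.6° from +5.7° reaches -73.9° without touching 180°.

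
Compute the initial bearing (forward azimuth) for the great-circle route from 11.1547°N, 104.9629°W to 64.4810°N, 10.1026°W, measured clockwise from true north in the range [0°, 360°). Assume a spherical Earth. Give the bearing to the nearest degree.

26°

Δλ = -10.1026 − -104.9629 = 94.8603°.
θ = atan2( sin Δλ · cos φ₂ , cos φ₁ · sin φ₂ − sin φ₁ · cos φ₂ · cos Δλ )
  = atan2(0.42926, 0.89246) = 25.687° → normalised to [0°, 360°): 25.687°.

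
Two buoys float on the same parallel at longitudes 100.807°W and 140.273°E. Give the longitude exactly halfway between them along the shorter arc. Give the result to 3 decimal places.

Signed shortest Δλ from -100.807° to +140.273° is -118.920°.
Midpoint longitude = -100.807° + (-118.920°)/2 = -100.807° − 59.460° = -160.267°.
(The naïve average (-100.807 + +140.273)/2 = 19.733° is on the wrong side of the globe.)

160.267°W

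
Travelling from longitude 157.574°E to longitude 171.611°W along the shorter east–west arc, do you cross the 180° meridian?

Naïve |-171.611 − 157.574| = 329.185° > 180°, so the shorter arc goes the other way round — across 180°.
Signed shortest Δλ = ((-171.611 − 157.574 + 180) mod 360) − 180 = 30.815°.
Going east by 30.815° from +157.574° passes through 180° before reaching -171.611°.

Yes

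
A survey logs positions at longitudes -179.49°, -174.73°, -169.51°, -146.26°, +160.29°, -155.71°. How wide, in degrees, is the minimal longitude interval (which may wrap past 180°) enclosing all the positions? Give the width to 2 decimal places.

Sort the longitudes: -179.49°, -174.73°, -169.51°, -155.71°, -146.26°, +160.29°.
Eastward gaps between consecutive values (wrapping around): 4.76°, 5.22°, 13.80°, 9.45°, 306.55°, 20.22°.
Largest gap = 306.55° ⇒ minimal covering band is its complement: 360° − 306.55° = 53.45°.
Band runs from +160.29° eastward to -146.26°, crossing the antimeridian.

53.45°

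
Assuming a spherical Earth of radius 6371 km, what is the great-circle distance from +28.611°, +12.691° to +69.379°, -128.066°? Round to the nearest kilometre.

8668 km

Δλ = -128.066 − 12.691 = -140.757°.
Δφ = 69.379 − 28.611 = 40.768°.
a = sin²(Δφ/2) + cos φ₁ · cos φ₂ · sin²(Δλ/2) = 0.395635.
c = 2·atan2(√a, √(1−a)) = 1.36052 rad → d = 6371·c ≈ 8667.88 km.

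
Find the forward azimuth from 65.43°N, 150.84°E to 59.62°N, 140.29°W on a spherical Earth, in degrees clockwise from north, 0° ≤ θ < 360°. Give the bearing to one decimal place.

67.8°

Δλ = -140.29 − 150.84 = -291.13°; wrapped into (−180°, 180°]: 68.87°.
θ = atan2( sin Δλ · cos φ₂ , cos φ₁ · sin φ₂ − sin φ₁ · cos φ₂ · cos Δλ )
  = atan2(0.47173, 0.19291) = 67.758° → normalised to [0°, 360°): 67.758°.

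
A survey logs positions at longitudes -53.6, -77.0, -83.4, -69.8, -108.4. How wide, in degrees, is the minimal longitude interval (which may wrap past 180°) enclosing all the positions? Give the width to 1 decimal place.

Sort the longitudes: -108.4°, -83.4°, -77.0°, -69.8°, -53.6°.
Eastward gaps between consecutive values (wrapping around): 25.0°, 6.4°, 7.2°, 16.2°, 305.2°.
Largest gap = 305.2° ⇒ minimal covering band is its complement: 360° − 305.2° = 54.8°.
Band runs from -108.4° eastward to -53.6°.

54.8°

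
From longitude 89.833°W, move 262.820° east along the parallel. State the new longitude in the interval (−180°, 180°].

Start at -89.833°; shift +262.820° → +172.987°.
+172.987° already lies in (−180°, 180°].

172.987°E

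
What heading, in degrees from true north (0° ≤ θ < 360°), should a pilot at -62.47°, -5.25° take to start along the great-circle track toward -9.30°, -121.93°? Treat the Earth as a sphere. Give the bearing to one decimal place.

242.1°

Δλ = -121.93 − -5.25 = -116.68°.
θ = atan2( sin Δλ · cos φ₂ , cos φ₁ · sin φ₂ − sin φ₁ · cos φ₂ · cos Δλ )
  = atan2(-0.88178, -0.46763) = -117.938° → normalised to [0°, 360°): 242.062°.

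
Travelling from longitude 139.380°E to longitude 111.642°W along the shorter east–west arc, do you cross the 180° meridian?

Yes

Naïve |-111.642 − 139.380| = 251.022° > 180°, so the shorter arc goes the other way round — across 180°.
Signed shortest Δλ = ((-111.642 − 139.380 + 180) mod 360) − 180 = 108.978°.
Going east by 108.978° from +139.380° passes through 180° before reaching -111.642°.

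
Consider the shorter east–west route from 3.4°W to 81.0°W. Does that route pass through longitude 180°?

No

Signed shortest Δλ = ((-81.0 − -3.4 + 180) mod 360) − 180 = -77.6°.
Going west by 77.6° from -3.4° reaches -81.0° without touching 180°.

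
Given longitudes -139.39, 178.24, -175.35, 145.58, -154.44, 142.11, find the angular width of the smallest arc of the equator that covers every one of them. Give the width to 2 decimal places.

Sort the longitudes: -175.35°, -154.44°, -139.39°, +142.11°, +145.58°, +178.24°.
Eastward gaps between consecutive values (wrapping around): 20.91°, 15.05°, 281.50°, 3.47°, 32.66°, 6.41°.
Largest gap = 281.50° ⇒ minimal covering band is its complement: 360° − 281.50° = 78.50°.
Band runs from +142.11° eastward to -139.39°, crossing the antimeridian.

78.50°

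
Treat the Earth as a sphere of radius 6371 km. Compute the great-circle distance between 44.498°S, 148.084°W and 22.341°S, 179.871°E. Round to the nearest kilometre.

3819 km

Δλ = 179.871 − -148.084 = 327.955°; wrapped into (−180°, 180°]: -32.045°.
Δφ = -22.341 − -44.498 = 22.157°.
a = sin²(Δφ/2) + cos φ₁ · cos φ₂ · sin²(Δλ/2) = 0.087184.
c = 2·atan2(√a, √(1−a)) = 0.59948 rad → d = 6371·c ≈ 3819.26 km.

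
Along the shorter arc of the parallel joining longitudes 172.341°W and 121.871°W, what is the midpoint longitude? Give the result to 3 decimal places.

Signed shortest Δλ from -172.341° to -121.871° is +50.470°.
Midpoint longitude = -172.341° + (+50.470°)/2 = -172.341° + 25.235° = -147.106°.

147.106°W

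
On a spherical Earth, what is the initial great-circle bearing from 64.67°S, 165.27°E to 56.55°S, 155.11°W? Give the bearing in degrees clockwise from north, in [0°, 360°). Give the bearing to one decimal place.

85.6°

Δλ = -155.11 − 165.27 = -320.38°; wrapped into (−180°, 180°]: 39.62°.
θ = atan2( sin Δλ · cos φ₂ , cos φ₁ · sin φ₂ − sin φ₁ · cos φ₂ · cos Δλ )
  = atan2(0.35150, 0.02680) = 85.640° → normalised to [0°, 360°): 85.640°.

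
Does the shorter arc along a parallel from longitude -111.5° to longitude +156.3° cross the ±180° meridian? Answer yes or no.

Naïve |156.3 − -111.5| = 267.8° > 180°, so the shorter arc goes the other way round — across 180°.
Signed shortest Δλ = ((156.3 − -111.5 + 180) mod 360) − 180 = -92.2°.
Going west by 92.2° from -111.5° passes through 180° before reaching +156.3°.

Yes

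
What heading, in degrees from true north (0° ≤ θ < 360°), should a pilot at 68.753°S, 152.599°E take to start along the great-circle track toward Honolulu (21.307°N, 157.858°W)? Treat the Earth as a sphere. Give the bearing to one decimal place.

45.6°

Δλ = -157.858 − 152.599 = -310.457°; wrapped into (−180°, 180°]: 49.543°.
θ = atan2( sin Δλ · cos φ₂ , cos φ₁ · sin φ₂ − sin φ₁ · cos φ₂ · cos Δλ )
  = atan2(0.70888, 0.69511) = 45.562° → normalised to [0°, 360°): 45.562°.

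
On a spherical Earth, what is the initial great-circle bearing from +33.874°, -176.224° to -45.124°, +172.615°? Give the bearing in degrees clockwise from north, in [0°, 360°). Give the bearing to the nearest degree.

188°

Δλ = 172.615 − -176.224 = 348.839°; wrapped into (−180°, 180°]: -11.161°.
θ = atan2( sin Δλ · cos φ₂ , cos φ₁ · sin φ₂ − sin φ₁ · cos φ₂ · cos Δλ )
  = atan2(-0.13658, -0.97418) = -172.019° → normalised to [0°, 360°): 187.981°.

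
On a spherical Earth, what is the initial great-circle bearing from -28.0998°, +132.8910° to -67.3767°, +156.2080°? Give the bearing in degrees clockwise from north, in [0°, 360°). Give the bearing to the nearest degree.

167°

Δλ = 156.2080 − 132.8910 = 23.3170°.
θ = atan2( sin Δλ · cos φ₂ , cos φ₁ · sin φ₂ − sin φ₁ · cos φ₂ · cos Δλ )
  = atan2(0.15226, -0.64787) = 166.775° → normalised to [0°, 360°): 166.775°.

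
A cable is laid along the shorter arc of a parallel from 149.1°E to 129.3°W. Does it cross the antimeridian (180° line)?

Yes

Naïve |-129.3 − 149.1| = 278.4° > 180°, so the shorter arc goes the other way round — across 180°.
Signed shortest Δλ = ((-129.3 − 149.1 + 180) mod 360) − 180 = 81.6°.
Going east by 81.6° from +149.1° passes through 180° before reaching -129.3°.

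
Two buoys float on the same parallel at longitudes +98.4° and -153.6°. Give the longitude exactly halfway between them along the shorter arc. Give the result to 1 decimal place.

+152.4°

Signed shortest Δλ from +98.4° to -153.6° is +108.0°.
Midpoint longitude = +98.4° + (+108.0°)/2 = +98.4° + 54.0° = +152.4°.
(The naïve average (+98.4 + -153.6)/2 = -27.6° is on the wrong side of the globe.)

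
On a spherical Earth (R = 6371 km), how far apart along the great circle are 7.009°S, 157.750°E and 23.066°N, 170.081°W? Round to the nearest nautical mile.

Δλ = -170.081 − 157.750 = -327.831°; wrapped into (−180°, 180°]: 32.169°.
Δφ = 23.066 − -7.009 = 30.075°.
a = sin²(Δφ/2) + cos φ₁ · cos φ₂ · sin²(Δλ/2) = 0.137410.
c = 2·atan2(√a, √(1−a)) = 0.75950 rad → d = 6371·c ≈ 4838.78 km ≈ 2612.73 nmi.

2613 nmi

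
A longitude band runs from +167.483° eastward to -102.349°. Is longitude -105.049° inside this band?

Band width going east from +167.483° to -102.349°: ((-102.349 − 167.483) mod 360) = 90.168°.
Offset of -105.049° east of the west edge: ((-105.049 − 167.483) mod 360) = 87.468°.
87.468° ≤ 90.168° ⇒ inside.

Yes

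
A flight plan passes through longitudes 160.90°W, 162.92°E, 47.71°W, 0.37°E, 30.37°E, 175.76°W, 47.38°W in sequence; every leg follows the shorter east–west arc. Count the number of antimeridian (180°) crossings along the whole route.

Leg 1: -160.90° → +162.92°, shortest Δλ = -36.18° (west) — crosses 180°.
Leg 2: +162.92° → -47.71°, shortest Δλ = 149.37° (east) — crosses 180°.
Leg 3: -47.71° → +0.37°, shortest Δλ = 48.08° (east) — does not cross 180°.
Leg 4: +0.37° → +30.37°, shortest Δλ = 30.0° (east) — does not cross 180°.
Leg 5: +30.37° → -175.76°, shortest Δλ = 153.87° (east) — crosses 180°.
Leg 6: -175.76° → -47.38°, shortest Δλ = 128.38° (east) — does not cross 180°.
Total crossings: 3.

3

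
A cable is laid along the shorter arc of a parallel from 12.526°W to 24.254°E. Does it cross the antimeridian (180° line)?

Signed shortest Δλ = ((24.254 − -12.526 + 180) mod 360) − 180 = 36.78°.
Going east by 36.78° from -12.526° reaches +24.254° without touching 180°.

No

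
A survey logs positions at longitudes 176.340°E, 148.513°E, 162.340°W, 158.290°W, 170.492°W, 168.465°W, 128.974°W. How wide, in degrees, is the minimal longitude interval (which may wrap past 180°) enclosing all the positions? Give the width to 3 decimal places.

Sort the longitudes: -170.492°, -168.465°, -162.340°, -158.290°, -128.974°, +148.513°, +176.340°.
Eastward gaps between consecutive values (wrapping around): 2.027°, 6.125°, 4.050°, 29.316°, 277.487°, 27.827°, 13.168°.
Largest gap = 277.487° ⇒ minimal covering band is its complement: 360° − 277.487° = 82.513°.
Band runs from +148.513° eastward to -128.974°, crossing the antimeridian.

82.513°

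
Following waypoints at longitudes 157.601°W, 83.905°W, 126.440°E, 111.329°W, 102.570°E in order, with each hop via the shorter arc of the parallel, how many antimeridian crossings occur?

3

Leg 1: -157.601° → -83.905°, shortest Δλ = 73.696° (east) — does not cross 180°.
Leg 2: -83.905° → +126.440°, shortest Δλ = -149.655° (west) — crosses 180°.
Leg 3: +126.440° → -111.329°, shortest Δλ = 122.231° (east) — crosses 180°.
Leg 4: -111.329° → +102.570°, shortest Δλ = -146.101° (west) — crosses 180°.
Total crossings: 3.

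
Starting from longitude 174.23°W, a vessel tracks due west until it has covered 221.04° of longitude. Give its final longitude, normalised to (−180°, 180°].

Start at -174.23°; shift −221.04° → -395.27°.
-395.27° lies outside (−180°, 180°]; add 360° → -35.27°.

35.27°W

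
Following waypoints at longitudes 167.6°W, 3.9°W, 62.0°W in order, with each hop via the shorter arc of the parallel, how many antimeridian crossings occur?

0

Leg 1: -167.6° → -3.9°, shortest Δλ = 163.7° (east) — does not cross 180°.
Leg 2: -3.9° → -62.0°, shortest Δλ = -58.1° (west) — does not cross 180°.
Total crossings: 0.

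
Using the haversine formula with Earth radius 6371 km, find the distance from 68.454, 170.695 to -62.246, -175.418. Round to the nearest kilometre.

14575 km

Δλ = -175.418 − 170.695 = -346.113°; wrapped into (−180°, 180°]: 13.887°.
Δφ = -62.246 − 68.454 = -130.700°.
a = sin²(Δφ/2) + cos φ₁ · cos φ₂ · sin²(Δλ/2) = 0.828549.
c = 2·atan2(√a, √(1−a)) = 2.28776 rad → d = 6371·c ≈ 14575.30 km.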